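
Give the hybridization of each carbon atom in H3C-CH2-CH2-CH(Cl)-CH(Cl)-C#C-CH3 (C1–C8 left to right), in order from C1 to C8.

C1 — 4 σ bonds. Steric number 4, so sp3.
C2 (4 σ bonds) has steric number 4: sp3.
C3 has 4 σ bonds: steric number 4 → sp3.
C4 (4 σ bonds) has steric number 4: sp3.
C5 — 4 σ bonds. Steric number 4, so sp3.
C6 has 2 σ bonds, plus two π bonds: steric number 2 → sp.
C7: 2 σ bonds, plus two π bonds — 2 electron domains, sp.
C8 carries 4 σ bonds, giving a steric number of 4, so it is sp3.

C1 sp3, C2 sp3, C3 sp3, C4 sp3, C5 sp3, C6 sp, C7 sp, C8 sp3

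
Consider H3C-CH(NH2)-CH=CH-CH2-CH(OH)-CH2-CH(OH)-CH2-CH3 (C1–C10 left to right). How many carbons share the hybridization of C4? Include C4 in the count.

C4 is sp2 (one π bond).
C1: sp3
C2: sp3
C3: sp2 ✓
C4: sp2 ✓
C5: sp3
C6: sp3
C7: sp3
C8: sp3
C9: sp3
C10: sp3
2 carbons are sp2.

2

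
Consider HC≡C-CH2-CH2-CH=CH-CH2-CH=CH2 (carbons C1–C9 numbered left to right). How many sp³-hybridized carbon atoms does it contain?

3

C1: sp
C2: sp
C3: sp3 ✓
C4: sp3 ✓
C5: sp2
C6: sp2
C7: sp3 ✓
C8: sp2
C9: sp2
C3, C4, C7 → 3 sp3 carbons.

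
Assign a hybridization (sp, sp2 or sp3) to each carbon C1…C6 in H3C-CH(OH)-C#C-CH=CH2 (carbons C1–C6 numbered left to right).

C1 sp3, C2 sp3, C3 sp, C4 sp, C5 sp2, C6 sp2

C1 carries 4 σ bonds, giving a steric number of 4, so it is sp3.
C2: 4 σ bonds; 4 regions of electron density → sp3.
C3 is sp: 2 σ bonds, plus two π bonds, 2 electron-density regions.
C4 has 2 σ bonds, plus two π bonds: steric number 2 → sp.
C5 (3 σ bonds, plus one π bond) has steric number 3: sp2.
C6 is sp2: 3 σ bonds, plus one π bond, 3 electron-density regions.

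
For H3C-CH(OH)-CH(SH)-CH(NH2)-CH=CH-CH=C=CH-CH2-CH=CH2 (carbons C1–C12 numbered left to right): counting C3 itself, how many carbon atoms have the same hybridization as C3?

5

C3 is sp3 (only σ bonds).
C1: sp3 ✓
C2: sp3 ✓
C3: sp3 ✓
C4: sp3 ✓
C5: sp2
C6: sp2
C7: sp2
C8: sp
C9: sp2
C10: sp3 ✓
C11: sp2
C12: sp2
5 carbons are sp3.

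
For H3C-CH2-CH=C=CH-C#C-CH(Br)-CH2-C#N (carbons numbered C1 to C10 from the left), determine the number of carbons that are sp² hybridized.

C1: sp3
C2: sp3
C3: sp2 ✓
C4: sp
C5: sp2 ✓
C6: sp
C7: sp
C8: sp3
C9: sp3
C10: sp
C3, C5 → 2 sp2 carbons.

2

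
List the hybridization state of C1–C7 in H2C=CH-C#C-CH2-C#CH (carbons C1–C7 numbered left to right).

C1 sp2, C2 sp2, C3 sp, C4 sp, C5 sp3, C6 sp, C7 sp

C1: 3 σ bonds, plus one π bond; 3 regions of electron density → sp2.
C2 carries 3 σ bonds, plus one π bond, giving a steric number of 3, so it is sp2.
C3 is sp: 2 σ bonds, plus two π bonds, 2 electron-density regions.
C4 — 2 σ bonds, plus two π bonds. Steric number 2, so sp.
C5: 4 σ bonds — 4 electron domains, sp3.
C6: 2 σ bonds, plus two π bonds — 2 electron domains, sp.
C7 — 2 σ bonds, plus two π bonds. Steric number 2, so sp.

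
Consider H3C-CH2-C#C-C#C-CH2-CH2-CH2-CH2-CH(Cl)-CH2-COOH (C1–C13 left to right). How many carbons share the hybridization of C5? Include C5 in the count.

4

C5 is sp (two π bonds).
C1: sp3
C2: sp3
C3: sp ✓
C4: sp ✓
C5: sp ✓
C6: sp ✓
C7: sp3
C8: sp3
C9: sp3
C10: sp3
C11: sp3
C12: sp3
C13: sp2
4 carbons are sp.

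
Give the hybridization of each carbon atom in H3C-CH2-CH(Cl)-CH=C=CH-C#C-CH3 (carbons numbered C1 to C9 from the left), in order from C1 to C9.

C1 (4 σ bonds) has steric number 4: sp3.
C2 carries 4 σ bonds, giving a steric number of 4, so it is sp3.
C3: 4 σ bonds; 4 regions of electron density → sp3.
C4 — 3 σ bonds, plus one π bond. Steric number 3, so sp2.
C5 — 2 σ bonds, plus two π bonds. Steric number 2, so sp.
C6 (3 σ bonds, plus one π bond) has steric number 3: sp2.
C7 has 2 σ bonds, plus two π bonds: steric number 2 → sp.
C8: 2 σ bonds, plus two π bonds — 2 electron domains, sp.
C9 — 4 σ bonds. Steric number 4, so sp3.

C1 sp3, C2 sp3, C3 sp3, C4 sp2, C5 sp, C6 sp2, C7 sp, C8 sp, C9 sp3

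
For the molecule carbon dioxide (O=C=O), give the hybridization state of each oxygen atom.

sp2

One σ bond + two lone pairs = steric number 3 → sp2.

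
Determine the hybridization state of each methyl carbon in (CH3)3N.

Each methyl carbon is sp3: 4 σ bonds, 4 electron-density regions.

sp³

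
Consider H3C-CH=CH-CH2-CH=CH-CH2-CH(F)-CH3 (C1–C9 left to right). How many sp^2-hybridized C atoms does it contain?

C1: sp3
C2: sp2 ✓
C3: sp2 ✓
C4: sp3
C5: sp2 ✓
C6: sp2 ✓
C7: sp3
C8: sp3
C9: sp3
C2, C3, C5, C6 → 4 sp2 carbons.

4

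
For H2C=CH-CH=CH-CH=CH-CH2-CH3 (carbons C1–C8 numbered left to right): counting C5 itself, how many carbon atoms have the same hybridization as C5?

6

C5 is sp2 (one π bond).
C1: sp2 ✓
C2: sp2 ✓
C3: sp2 ✓
C4: sp2 ✓
C5: sp2 ✓
C6: sp2 ✓
C7: sp3
C8: sp3
6 carbons are sp2.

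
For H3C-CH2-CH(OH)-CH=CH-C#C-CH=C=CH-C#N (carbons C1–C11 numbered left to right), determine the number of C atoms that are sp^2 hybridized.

C1: sp3
C2: sp3
C3: sp3
C4: sp2 ✓
C5: sp2 ✓
C6: sp
C7: sp
C8: sp2 ✓
C9: sp
C10: sp2 ✓
C11: sp
C4, C5, C8, C10 → 4 sp2 carbons.

4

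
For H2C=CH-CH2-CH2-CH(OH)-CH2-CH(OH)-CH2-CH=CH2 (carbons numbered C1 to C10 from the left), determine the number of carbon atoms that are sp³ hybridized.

6

C1: sp2
C2: sp2
C3: sp3 ✓
C4: sp3 ✓
C5: sp3 ✓
C6: sp3 ✓
C7: sp3 ✓
C8: sp3 ✓
C9: sp2
C10: sp2
C3, C4, C5, C6, C7, C8 → 6 sp3 carbons.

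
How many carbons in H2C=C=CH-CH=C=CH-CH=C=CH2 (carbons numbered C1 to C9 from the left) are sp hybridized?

C1: sp2
C2: sp ✓
C3: sp2
C4: sp2
C5: sp ✓
C6: sp2
C7: sp2
C8: sp ✓
C9: sp2
C2, C5, C8 → 3 sp carbons.

3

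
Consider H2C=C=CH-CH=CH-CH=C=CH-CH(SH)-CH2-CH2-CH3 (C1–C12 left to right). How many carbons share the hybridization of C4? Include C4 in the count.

C4 is sp2 (one π bond).
C1: sp2 ✓
C2: sp
C3: sp2 ✓
C4: sp2 ✓
C5: sp2 ✓
C6: sp2 ✓
C7: sp
C8: sp2 ✓
C9: sp3
C10: sp3
C11: sp3
C12: sp3
6 carbons are sp2.

6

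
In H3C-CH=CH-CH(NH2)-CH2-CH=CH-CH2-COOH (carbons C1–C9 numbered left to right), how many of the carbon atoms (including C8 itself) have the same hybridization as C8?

C8 is sp3 (only σ bonds).
C1: sp3 ✓
C2: sp2
C3: sp2
C4: sp3 ✓
C5: sp3 ✓
C6: sp2
C7: sp2
C8: sp3 ✓
C9: sp2
4 carbons are sp3.

4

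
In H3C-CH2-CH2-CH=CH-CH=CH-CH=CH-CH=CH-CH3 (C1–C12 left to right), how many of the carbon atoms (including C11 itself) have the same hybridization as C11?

8

C11 is sp2 (one π bond).
C1: sp3
C2: sp3
C3: sp3
C4: sp2 ✓
C5: sp2 ✓
C6: sp2 ✓
C7: sp2 ✓
C8: sp2 ✓
C9: sp2 ✓
C10: sp2 ✓
C11: sp2 ✓
C12: sp3
8 carbons are sp2.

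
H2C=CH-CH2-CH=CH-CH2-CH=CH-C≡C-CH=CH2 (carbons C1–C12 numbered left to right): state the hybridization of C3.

sp^3

C3 (4 σ bonds) has steric number 4: sp3.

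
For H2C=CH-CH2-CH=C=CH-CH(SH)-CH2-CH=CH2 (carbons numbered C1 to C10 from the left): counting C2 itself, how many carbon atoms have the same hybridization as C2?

C2 is sp2 (one π bond).
C1: sp2 ✓
C2: sp2 ✓
C3: sp3
C4: sp2 ✓
C5: sp
C6: sp2 ✓
C7: sp3
C8: sp3
C9: sp2 ✓
C10: sp2 ✓
6 carbons are sp2.

6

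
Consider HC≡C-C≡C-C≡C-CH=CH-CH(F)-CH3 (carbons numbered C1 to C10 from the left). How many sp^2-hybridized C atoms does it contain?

2

C1: sp
C2: sp
C3: sp
C4: sp
C5: sp
C6: sp
C7: sp2 ✓
C8: sp2 ✓
C9: sp3
C10: sp3
C7, C8 → 2 sp2 carbons.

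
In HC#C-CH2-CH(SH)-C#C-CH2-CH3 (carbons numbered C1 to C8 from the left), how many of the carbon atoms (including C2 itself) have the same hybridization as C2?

C2 is sp (two π bonds).
C1: sp ✓
C2: sp ✓
C3: sp3
C4: sp3
C5: sp ✓
C6: sp ✓
C7: sp3
C8: sp3
4 carbons are sp.

4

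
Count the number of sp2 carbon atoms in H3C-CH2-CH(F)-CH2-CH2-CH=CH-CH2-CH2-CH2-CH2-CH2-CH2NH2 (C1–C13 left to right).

2

C1: sp3
C2: sp3
C3: sp3
C4: sp3
C5: sp3
C6: sp2 ✓
C7: sp2 ✓
C8: sp3
C9: sp3
C10: sp3
C11: sp3
C12: sp3
C13: sp3
C6, C7 → 2 sp2 carbons.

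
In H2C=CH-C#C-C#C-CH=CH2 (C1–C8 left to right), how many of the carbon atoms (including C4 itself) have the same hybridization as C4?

4

C4 is sp (two π bonds).
C1: sp2
C2: sp2
C3: sp ✓
C4: sp ✓
C5: sp ✓
C6: sp ✓
C7: sp2
C8: sp2
4 carbons are sp.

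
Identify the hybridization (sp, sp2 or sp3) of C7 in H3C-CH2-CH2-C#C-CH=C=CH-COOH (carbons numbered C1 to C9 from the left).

sp

C7: 2 σ bonds, plus two π bonds; 2 regions of electron density → sp.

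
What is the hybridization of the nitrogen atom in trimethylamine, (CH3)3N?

The nitrogen atom: 3 σ bonds and 1 lone pair; 4 regions of electron density → sp3.

sp3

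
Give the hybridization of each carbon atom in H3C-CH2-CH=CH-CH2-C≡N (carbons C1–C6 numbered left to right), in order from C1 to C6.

C1 sp3, C2 sp3, C3 sp2, C4 sp2, C5 sp3, C6 sp

C1: 4 σ bonds; 4 regions of electron density → sp3.
C2 carries 4 σ bonds, giving a steric number of 4, so it is sp3.
C3: 3 σ bonds, plus one π bond; 3 regions of electron density → sp2.
C4 (3 σ bonds, plus one π bond) has steric number 3: sp2.
C5 carries 4 σ bonds, giving a steric number of 4, so it is sp3.
C6: 2 σ bonds, plus two π bonds; 2 regions of electron density → sp.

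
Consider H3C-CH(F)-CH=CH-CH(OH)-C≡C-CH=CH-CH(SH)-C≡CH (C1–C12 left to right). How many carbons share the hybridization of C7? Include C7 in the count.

C7 is sp (two π bonds).
C1: sp3
C2: sp3
C3: sp2
C4: sp2
C5: sp3
C6: sp ✓
C7: sp ✓
C8: sp2
C9: sp2
C10: sp3
C11: sp ✓
C12: sp ✓
4 carbons are sp.

4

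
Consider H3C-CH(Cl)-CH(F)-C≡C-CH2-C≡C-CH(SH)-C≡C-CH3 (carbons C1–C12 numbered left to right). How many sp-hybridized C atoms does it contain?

C1: sp3
C2: sp3
C3: sp3
C4: sp ✓
C5: sp ✓
C6: sp3
C7: sp ✓
C8: sp ✓
C9: sp3
C10: sp ✓
C11: sp ✓
C12: sp3
C4, C5, C7, C8, C10, C11 → 6 sp carbons.

6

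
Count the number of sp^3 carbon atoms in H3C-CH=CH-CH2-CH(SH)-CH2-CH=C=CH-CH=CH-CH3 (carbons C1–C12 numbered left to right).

5

C1: sp3 ✓
C2: sp2
C3: sp2
C4: sp3 ✓
C5: sp3 ✓
C6: sp3 ✓
C7: sp2
C8: sp
C9: sp2
C10: sp2
C11: sp2
C12: sp3 ✓
C1, C4, C5, C6, C12 → 5 sp3 carbons.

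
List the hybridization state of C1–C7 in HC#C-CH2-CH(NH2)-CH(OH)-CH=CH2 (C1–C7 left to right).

C1 — 2 σ bonds, plus two π bonds. Steric number 2, so sp.
C2 carries 2 σ bonds, plus two π bonds, giving a steric number of 2, so it is sp.
C3: 4 σ bonds — 4 electron domains, sp3.
C4 — 4 σ bonds. Steric number 4, so sp3.
C5 is sp3: 4 σ bonds, 4 electron-density regions.
C6 carries 3 σ bonds, plus one π bond, giving a steric number of 3, so it is sp2.
C7 is sp2: 3 σ bonds, plus one π bond, 3 electron-density regions.

C1 sp, C2 sp, C3 sp3, C4 sp3, C5 sp3, C6 sp2, C7 sp2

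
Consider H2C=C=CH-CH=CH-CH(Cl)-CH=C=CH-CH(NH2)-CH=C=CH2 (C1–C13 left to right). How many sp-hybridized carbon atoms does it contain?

C1: sp2
C2: sp ✓
C3: sp2
C4: sp2
C5: sp2
C6: sp3
C7: sp2
C8: sp ✓
C9: sp2
C10: sp3
C11: sp2
C12: sp ✓
C13: sp2
C2, C8, C12 → 3 sp carbons.

3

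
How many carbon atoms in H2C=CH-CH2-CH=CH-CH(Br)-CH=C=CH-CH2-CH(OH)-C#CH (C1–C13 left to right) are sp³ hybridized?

4

C1: sp2
C2: sp2
C3: sp3 ✓
C4: sp2
C5: sp2
C6: sp3 ✓
C7: sp2
C8: sp
C9: sp2
C10: sp3 ✓
C11: sp3 ✓
C12: sp
C13: sp
C3, C6, C10, C11 → 4 sp3 carbons.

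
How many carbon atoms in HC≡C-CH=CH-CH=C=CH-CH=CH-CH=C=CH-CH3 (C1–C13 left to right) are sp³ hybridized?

1

C1: sp
C2: sp
C3: sp2
C4: sp2
C5: sp2
C6: sp
C7: sp2
C8: sp2
C9: sp2
C10: sp2
C11: sp
C12: sp2
C13: sp3 ✓
C13 → 1 sp3 carbon.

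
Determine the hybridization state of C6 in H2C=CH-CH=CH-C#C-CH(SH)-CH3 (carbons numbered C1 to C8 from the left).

C6 is sp: 2 σ bonds, plus two π bonds, 2 electron-density regions.

sp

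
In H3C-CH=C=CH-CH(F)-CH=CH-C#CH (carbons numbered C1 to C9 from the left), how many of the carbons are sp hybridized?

3

C1: sp3
C2: sp2
C3: sp ✓
C4: sp2
C5: sp3
C6: sp2
C7: sp2
C8: sp ✓
C9: sp ✓
C3, C8, C9 → 3 sp carbons.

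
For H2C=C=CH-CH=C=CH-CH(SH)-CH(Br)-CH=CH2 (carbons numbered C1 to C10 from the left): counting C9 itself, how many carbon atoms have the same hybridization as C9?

C9 is sp2 (one π bond).
C1: sp2 ✓
C2: sp
C3: sp2 ✓
C4: sp2 ✓
C5: sp
C6: sp2 ✓
C7: sp3
C8: sp3
C9: sp2 ✓
C10: sp2 ✓
6 carbons are sp2.

6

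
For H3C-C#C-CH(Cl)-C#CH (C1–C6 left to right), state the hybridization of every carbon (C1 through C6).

C1: 4 σ bonds — 4 electron domains, sp3.
C2 carries 2 σ bonds, plus two π bonds, giving a steric number of 2, so it is sp.
C3 has 2 σ bonds, plus two π bonds: steric number 2 → sp.
C4 — 4 σ bonds. Steric number 4, so sp3.
C5 carries 2 σ bonds, plus two π bonds, giving a steric number of 2, so it is sp.
C6 — 2 σ bonds, plus two π bonds. Steric number 2, so sp.

C1 sp3, C2 sp, C3 sp, C4 sp3, C5 sp, C6 sp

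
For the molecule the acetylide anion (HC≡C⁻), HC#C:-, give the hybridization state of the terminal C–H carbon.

sp

The terminal C–H carbon — 2 σ bonds, plus two π bonds. Steric number 2, so sp.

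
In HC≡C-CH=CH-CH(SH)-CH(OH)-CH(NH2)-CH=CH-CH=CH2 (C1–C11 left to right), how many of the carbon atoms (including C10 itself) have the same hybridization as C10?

6

C10 is sp2 (one π bond).
C1: sp
C2: sp
C3: sp2 ✓
C4: sp2 ✓
C5: sp3
C6: sp3
C7: sp3
C8: sp2 ✓
C9: sp2 ✓
C10: sp2 ✓
C11: sp2 ✓
6 carbons are sp2.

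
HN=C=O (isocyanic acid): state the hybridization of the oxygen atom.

The oxygen atom: 1 σ bond and 2 lone pairs, plus one π bond — 3 electron domains, sp2.

sp²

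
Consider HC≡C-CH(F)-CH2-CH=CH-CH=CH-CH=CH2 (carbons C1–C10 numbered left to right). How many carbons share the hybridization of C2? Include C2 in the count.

2

C2 is sp (two π bonds).
C1: sp ✓
C2: sp ✓
C3: sp3
C4: sp3
C5: sp2
C6: sp2
C7: sp2
C8: sp2
C9: sp2
C10: sp2
2 carbons are sp.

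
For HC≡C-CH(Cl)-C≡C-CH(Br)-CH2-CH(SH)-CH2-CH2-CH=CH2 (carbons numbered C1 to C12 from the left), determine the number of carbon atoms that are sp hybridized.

4

C1: sp ✓
C2: sp ✓
C3: sp3
C4: sp ✓
C5: sp ✓
C6: sp3
C7: sp3
C8: sp3
C9: sp3
C10: sp3
C11: sp2
C12: sp2
C1, C2, C4, C5 → 4 sp carbons.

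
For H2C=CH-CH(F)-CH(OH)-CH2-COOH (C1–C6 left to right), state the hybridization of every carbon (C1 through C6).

C1 sp2, C2 sp2, C3 sp3, C4 sp3, C5 sp3, C6 sp2

C1 (3 σ bonds, plus one π bond) has steric number 3: sp2.
C2 (3 σ bonds, plus one π bond) has steric number 3: sp2.
C3 has 4 σ bonds: steric number 4 → sp3.
C4 carries 4 σ bonds, giving a steric number of 4, so it is sp3.
C5 (4 σ bonds) has steric number 4: sp3.
C6 has 3 σ bonds, plus one π bond: steric number 3 → sp2.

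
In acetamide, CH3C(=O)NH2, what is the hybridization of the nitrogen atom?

The nitrogen lone pair is delocalised into the carbonyl π system (amide resonance), so N is planar sp2 rather than the sp3 a naive steric count of 4 would suggest.

sp^2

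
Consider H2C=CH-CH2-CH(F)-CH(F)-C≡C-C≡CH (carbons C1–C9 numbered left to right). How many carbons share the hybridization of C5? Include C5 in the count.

C5 is sp3 (only σ bonds).
C1: sp2
C2: sp2
C3: sp3 ✓
C4: sp3 ✓
C5: sp3 ✓
C6: sp
C7: sp
C8: sp
C9: sp
3 carbons are sp3.

3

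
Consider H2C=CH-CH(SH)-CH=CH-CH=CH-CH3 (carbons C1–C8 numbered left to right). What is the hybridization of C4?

sp²

C4 carries 3 σ bonds, plus one π bond, giving a steric number of 3, so it is sp2.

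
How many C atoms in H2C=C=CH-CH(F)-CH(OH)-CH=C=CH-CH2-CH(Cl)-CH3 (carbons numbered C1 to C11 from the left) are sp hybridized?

2

C1: sp2
C2: sp ✓
C3: sp2
C4: sp3
C5: sp3
C6: sp2
C7: sp ✓
C8: sp2
C9: sp3
C10: sp3
C11: sp3
C2, C7 → 2 sp carbons.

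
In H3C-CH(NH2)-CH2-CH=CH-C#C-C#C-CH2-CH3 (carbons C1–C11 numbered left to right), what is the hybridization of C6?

C6 (2 σ bonds, plus two π bonds) has steric number 2: sp.

sp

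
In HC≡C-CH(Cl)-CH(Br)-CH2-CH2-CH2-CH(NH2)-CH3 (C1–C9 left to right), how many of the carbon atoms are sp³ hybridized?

7

C1: sp
C2: sp
C3: sp3 ✓
C4: sp3 ✓
C5: sp3 ✓
C6: sp3 ✓
C7: sp3 ✓
C8: sp3 ✓
C9: sp3 ✓
C3, C4, C5, C6, C7, C8, C9 → 7 sp3 carbons.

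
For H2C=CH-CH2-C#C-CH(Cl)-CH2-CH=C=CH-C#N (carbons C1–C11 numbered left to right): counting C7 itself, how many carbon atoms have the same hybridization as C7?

3

C7 is sp3 (only σ bonds).
C1: sp2
C2: sp2
C3: sp3 ✓
C4: sp
C5: sp
C6: sp3 ✓
C7: sp3 ✓
C8: sp2
C9: sp
C10: sp2
C11: sp
3 carbons are sp3.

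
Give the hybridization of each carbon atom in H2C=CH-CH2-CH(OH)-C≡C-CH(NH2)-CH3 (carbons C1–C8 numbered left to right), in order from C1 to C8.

C1 sp2, C2 sp2, C3 sp3, C4 sp3, C5 sp, C6 sp, C7 sp3, C8 sp3

C1: 3 σ bonds, plus one π bond — 3 electron domains, sp2.
C2 (3 σ bonds, plus one π bond) has steric number 3: sp2.
C3: 4 σ bonds — 4 electron domains, sp3.
C4 has 4 σ bonds: steric number 4 → sp3.
C5 has 2 σ bonds, plus two π bonds: steric number 2 → sp.
C6: 2 σ bonds, plus two π bonds — 2 electron domains, sp.
C7: 4 σ bonds; 4 regions of electron density → sp3.
C8 — 4 σ bonds. Steric number 4, so sp3.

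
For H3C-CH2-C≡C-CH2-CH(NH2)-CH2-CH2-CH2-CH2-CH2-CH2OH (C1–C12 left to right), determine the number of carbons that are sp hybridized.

C1: sp3
C2: sp3
C3: sp ✓
C4: sp ✓
C5: sp3
C6: sp3
C7: sp3
C8: sp3
C9: sp3
C10: sp3
C11: sp3
C12: sp3
C3, C4 → 2 sp carbons.

2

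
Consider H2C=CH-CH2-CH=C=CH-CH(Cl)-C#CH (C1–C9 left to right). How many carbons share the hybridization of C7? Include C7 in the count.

2

C7 is sp3 (only σ bonds).
C1: sp2
C2: sp2
C3: sp3 ✓
C4: sp2
C5: sp
C6: sp2
C7: sp3 ✓
C8: sp
C9: sp
2 carbons are sp3.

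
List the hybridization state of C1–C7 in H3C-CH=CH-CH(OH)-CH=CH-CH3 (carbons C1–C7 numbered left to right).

C1: 4 σ bonds — 4 electron domains, sp3.
C2 is sp2: 3 σ bonds, plus one π bond, 3 electron-density regions.
C3 is sp2: 3 σ bonds, plus one π bond, 3 electron-density regions.
C4: 4 σ bonds — 4 electron domains, sp3.
C5: 3 σ bonds, plus one π bond; 3 regions of electron density → sp2.
C6 (3 σ bonds, plus one π bond) has steric number 3: sp2.
C7: 4 σ bonds; 4 regions of electron density → sp3.

C1 sp3, C2 sp2, C3 sp2, C4 sp3, C5 sp2, C6 sp2, C7 sp3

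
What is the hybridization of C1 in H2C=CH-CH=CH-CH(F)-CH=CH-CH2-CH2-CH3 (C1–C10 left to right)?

sp²

C1: 3 σ bonds, plus one π bond; 3 regions of electron density → sp2.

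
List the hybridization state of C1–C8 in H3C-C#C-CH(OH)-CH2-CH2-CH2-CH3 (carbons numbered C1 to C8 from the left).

C1 — 4 σ bonds. Steric number 4, so sp3.
C2: 2 σ bonds, plus two π bonds; 2 regions of electron density → sp.
C3 carries 2 σ bonds, plus two π bonds, giving a steric number of 2, so it is sp.
C4: 4 σ bonds — 4 electron domains, sp3.
C5 (4 σ bonds) has steric number 4: sp3.
C6 — 4 σ bonds. Steric number 4, so sp3.
C7 (4 σ bonds) has steric number 4: sp3.
C8: 4 σ bonds — 4 electron domains, sp3.

C1 sp3, C2 sp, C3 sp, C4 sp3, C5 sp3, C6 sp3, C7 sp3, C8 sp3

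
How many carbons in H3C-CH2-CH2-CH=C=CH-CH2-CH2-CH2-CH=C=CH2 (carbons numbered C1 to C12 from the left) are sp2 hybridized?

C1: sp3
C2: sp3
C3: sp3
C4: sp2 ✓
C5: sp
C6: sp2 ✓
C7: sp3
C8: sp3
C9: sp3
C10: sp2 ✓
C11: sp
C12: sp2 ✓
C4, C6, C10, C12 → 4 sp2 carbons.

4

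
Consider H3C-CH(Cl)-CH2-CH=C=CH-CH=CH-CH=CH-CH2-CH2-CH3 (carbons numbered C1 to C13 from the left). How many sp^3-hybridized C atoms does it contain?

6

C1: sp3 ✓
C2: sp3 ✓
C3: sp3 ✓
C4: sp2
C5: sp
C6: sp2
C7: sp2
C8: sp2
C9: sp2
C10: sp2
C11: sp3 ✓
C12: sp3 ✓
C13: sp3 ✓
C1, C2, C3, C11, C12, C13 → 6 sp3 carbons.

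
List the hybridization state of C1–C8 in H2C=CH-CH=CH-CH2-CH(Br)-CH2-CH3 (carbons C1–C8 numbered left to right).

C1 sp2, C2 sp2, C3 sp2, C4 sp2, C5 sp3, C6 sp3, C7 sp3, C8 sp3

C1 is sp2: 3 σ bonds, plus one π bond, 3 electron-density regions.
C2 (3 σ bonds, plus one π bond) has steric number 3: sp2.
C3 — 3 σ bonds, plus one π bond. Steric number 3, so sp2.
C4 is sp2: 3 σ bonds, plus one π bond, 3 electron-density regions.
C5 carries 4 σ bonds, giving a steric number of 4, so it is sp3.
C6: 4 σ bonds — 4 electron domains, sp3.
C7: 4 σ bonds; 4 regions of electron density → sp3.
C8: 4 σ bonds; 4 regions of electron density → sp3.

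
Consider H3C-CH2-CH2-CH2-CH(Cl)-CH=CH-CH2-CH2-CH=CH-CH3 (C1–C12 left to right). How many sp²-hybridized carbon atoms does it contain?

C1: sp3
C2: sp3
C3: sp3
C4: sp3
C5: sp3
C6: sp2 ✓
C7: sp2 ✓
C8: sp3
C9: sp3
C10: sp2 ✓
C11: sp2 ✓
C12: sp3
C6, C7, C10, C11 → 4 sp2 carbons.

4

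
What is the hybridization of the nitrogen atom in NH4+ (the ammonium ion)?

Four σ bonds, no lone pair → sp3, tetrahedral.

sp³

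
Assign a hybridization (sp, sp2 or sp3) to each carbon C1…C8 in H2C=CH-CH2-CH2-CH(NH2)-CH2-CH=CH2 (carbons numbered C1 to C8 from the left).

C1 (3 σ bonds, plus one π bond) has steric number 3: sp2.
C2 has 3 σ bonds, plus one π bond: steric number 3 → sp2.
C3 — 4 σ bonds. Steric number 4, so sp3.
C4 is sp3: 4 σ bonds, 4 electron-density regions.
C5 carries 4 σ bonds, giving a steric number of 4, so it is sp3.
C6: 4 σ bonds — 4 electron domains, sp3.
C7: 3 σ bonds, plus one π bond; 3 regions of electron density → sp2.
C8 is sp2: 3 σ bonds, plus one π bond, 3 electron-density regions.

C1 sp2, C2 sp2, C3 sp3, C4 sp3, C5 sp3, C6 sp3, C7 sp2, C8 sp2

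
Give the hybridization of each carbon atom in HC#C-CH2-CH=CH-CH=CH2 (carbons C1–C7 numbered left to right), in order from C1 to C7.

C1 sp, C2 sp, C3 sp3, C4 sp2, C5 sp2, C6 sp2, C7 sp2

C1 is sp: 2 σ bonds, plus two π bonds, 2 electron-density regions.
C2: 2 σ bonds, plus two π bonds — 2 electron domains, sp.
C3 carries 4 σ bonds, giving a steric number of 4, so it is sp3.
C4: 3 σ bonds, plus one π bond — 3 electron domains, sp2.
C5 (3 σ bonds, plus one π bond) has steric number 3: sp2.
C6 carries 3 σ bonds, plus one π bond, giving a steric number of 3, so it is sp2.
C7 (3 σ bonds, plus one π bond) has steric number 3: sp2.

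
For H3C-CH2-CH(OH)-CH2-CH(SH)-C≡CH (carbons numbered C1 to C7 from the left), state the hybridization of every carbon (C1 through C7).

C1 (4 σ bonds) has steric number 4: sp3.
C2 is sp3: 4 σ bonds, 4 electron-density regions.
C3 carries 4 σ bonds, giving a steric number of 4, so it is sp3.
C4 (4 σ bonds) has steric number 4: sp3.
C5 is sp3: 4 σ bonds, 4 electron-density regions.
C6 has 2 σ bonds, plus two π bonds: steric number 2 → sp.
C7 (2 σ bonds, plus two π bonds) has steric number 2: sp.

C1 sp3, C2 sp3, C3 sp3, C4 sp3, C5 sp3, C6 sp, C7 sp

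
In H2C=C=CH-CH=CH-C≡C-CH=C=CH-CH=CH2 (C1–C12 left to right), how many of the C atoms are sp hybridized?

C1: sp2
C2: sp ✓
C3: sp2
C4: sp2
C5: sp2
C6: sp ✓
C7: sp ✓
C8: sp2
C9: sp ✓
C10: sp2
C11: sp2
C12: sp2
C2, C6, C7, C9 → 4 sp carbons.

4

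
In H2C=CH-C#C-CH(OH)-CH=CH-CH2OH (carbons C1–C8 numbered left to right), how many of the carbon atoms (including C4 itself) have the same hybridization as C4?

2

C4 is sp (two π bonds).
C1: sp2
C2: sp2
C3: sp ✓
C4: sp ✓
C5: sp3
C6: sp2
C7: sp2
C8: sp3
2 carbons are sp.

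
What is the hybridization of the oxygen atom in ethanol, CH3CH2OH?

sp^3

The oxygen atom: 2 σ bonds and 2 lone pairs; 4 regions of electron density → sp3.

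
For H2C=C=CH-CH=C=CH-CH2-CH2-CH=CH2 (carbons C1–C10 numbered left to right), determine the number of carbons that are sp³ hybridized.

C1: sp2
C2: sp
C3: sp2
C4: sp2
C5: sp
C6: sp2
C7: sp3 ✓
C8: sp3 ✓
C9: sp2
C10: sp2
C7, C8 → 2 sp3 carbons.

2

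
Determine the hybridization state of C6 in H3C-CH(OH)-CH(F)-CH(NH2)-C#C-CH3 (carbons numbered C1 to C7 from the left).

sp

C6: 2 σ bonds, plus two π bonds; 2 regions of electron density → sp.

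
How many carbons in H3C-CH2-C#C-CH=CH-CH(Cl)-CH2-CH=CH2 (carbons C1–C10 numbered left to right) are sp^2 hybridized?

4

C1: sp3
C2: sp3
C3: sp
C4: sp
C5: sp2 ✓
C6: sp2 ✓
C7: sp3
C8: sp3
C9: sp2 ✓
C10: sp2 ✓
C5, C6, C9, C10 → 4 sp2 carbons.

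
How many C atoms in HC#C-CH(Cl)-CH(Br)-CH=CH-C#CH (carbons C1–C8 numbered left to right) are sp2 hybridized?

C1: sp
C2: sp
C3: sp3
C4: sp3
C5: sp2 ✓
C6: sp2 ✓
C7: sp
C8: sp
C5, C6 → 2 sp2 carbons.

2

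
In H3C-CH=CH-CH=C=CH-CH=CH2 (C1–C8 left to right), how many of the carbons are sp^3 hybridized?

1

C1: sp3 ✓
C2: sp2
C3: sp2
C4: sp2
C5: sp
C6: sp2
C7: sp2
C8: sp2
C1 → 1 sp3 carbon.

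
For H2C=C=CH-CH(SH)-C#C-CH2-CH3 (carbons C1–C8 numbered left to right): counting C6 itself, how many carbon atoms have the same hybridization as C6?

C6 is sp (two π bonds).
C1: sp2
C2: sp ✓
C3: sp2
C4: sp3
C5: sp ✓
C6: sp ✓
C7: sp3
C8: sp3
3 carbons are sp.

3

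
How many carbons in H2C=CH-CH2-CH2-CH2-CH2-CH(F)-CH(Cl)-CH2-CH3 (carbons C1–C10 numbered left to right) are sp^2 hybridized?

C1: sp2 ✓
C2: sp2 ✓
C3: sp3
C4: sp3
C5: sp3
C6: sp3
C7: sp3
C8: sp3
C9: sp3
C10: sp3
C1, C2 → 2 sp2 carbons.

2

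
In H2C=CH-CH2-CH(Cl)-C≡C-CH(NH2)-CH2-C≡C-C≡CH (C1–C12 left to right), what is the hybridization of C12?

C12: 2 σ bonds, plus two π bonds; 2 regions of electron density → sp.

sp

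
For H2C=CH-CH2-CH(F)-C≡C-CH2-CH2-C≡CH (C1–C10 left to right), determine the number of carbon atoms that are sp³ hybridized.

C1: sp2
C2: sp2
C3: sp3 ✓
C4: sp3 ✓
C5: sp
C6: sp
C7: sp3 ✓
C8: sp3 ✓
C9: sp
C10: sp
C3, C4, C7, C8 → 4 sp3 carbons.

4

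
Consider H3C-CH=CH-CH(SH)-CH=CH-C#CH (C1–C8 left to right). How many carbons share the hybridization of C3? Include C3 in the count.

4

C3 is sp2 (one π bond).
C1: sp3
C2: sp2 ✓
C3: sp2 ✓
C4: sp3
C5: sp2 ✓
C6: sp2 ✓
C7: sp
C8: sp
4 carbons are sp2.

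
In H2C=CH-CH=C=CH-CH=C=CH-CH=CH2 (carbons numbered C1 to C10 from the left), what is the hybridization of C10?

sp²

C10: 3 σ bonds, plus one π bond; 3 regions of electron density → sp2.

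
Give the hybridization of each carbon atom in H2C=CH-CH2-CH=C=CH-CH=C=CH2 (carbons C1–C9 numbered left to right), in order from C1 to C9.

C1 sp2, C2 sp2, C3 sp3, C4 sp2, C5 sp, C6 sp2, C7 sp2, C8 sp, C9 sp2

C1 — 3 σ bonds, plus one π bond. Steric number 3, so sp2.
C2 has 3 σ bonds, plus one π bond: steric number 3 → sp2.
C3: 4 σ bonds — 4 electron domains, sp3.
C4 — 3 σ bonds, plus one π bond. Steric number 3, so sp2.
C5 has 2 σ bonds, plus two π bonds: steric number 2 → sp.
C6 carries 3 σ bonds, plus one π bond, giving a steric number of 3, so it is sp2.
C7 is sp2: 3 σ bonds, plus one π bond, 3 electron-density regions.
C8 carries 2 σ bonds, plus two π bonds, giving a steric number of 2, so it is sp.
C9: 3 σ bonds, plus one π bond — 3 electron domains, sp2.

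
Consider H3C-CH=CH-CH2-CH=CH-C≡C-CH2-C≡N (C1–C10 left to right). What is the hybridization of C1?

C1 — 4 σ bonds. Steric number 4, so sp3.

sp³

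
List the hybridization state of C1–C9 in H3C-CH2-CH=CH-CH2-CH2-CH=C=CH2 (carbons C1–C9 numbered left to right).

C1 (4 σ bonds) has steric number 4: sp3.
C2 is sp3: 4 σ bonds, 4 electron-density regions.
C3 has 3 σ bonds, plus one π bond: steric number 3 → sp2.
C4 is sp2: 3 σ bonds, plus one π bond, 3 electron-density regions.
C5: 4 σ bonds; 4 regions of electron density → sp3.
C6: 4 σ bonds; 4 regions of electron density → sp3.
C7 — 3 σ bonds, plus one π bond. Steric number 3, so sp2.
C8 — 2 σ bonds, plus two π bonds. Steric number 2, so sp.
C9 (3 σ bonds, plus one π bond) has steric number 3: sp2.

C1 sp3, C2 sp3, C3 sp2, C4 sp2, C5 sp3, C6 sp3, C7 sp2, C8 sp, C9 sp2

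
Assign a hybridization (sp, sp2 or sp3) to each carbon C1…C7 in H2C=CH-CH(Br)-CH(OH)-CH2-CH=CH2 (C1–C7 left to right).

C1 carries 3 σ bonds, plus one π bond, giving a steric number of 3, so it is sp2.
C2 carries 3 σ bonds, plus one π bond, giving a steric number of 3, so it is sp2.
C3 carries 4 σ bonds, giving a steric number of 4, so it is sp3.
C4 is sp3: 4 σ bonds, 4 electron-density regions.
C5 is sp3: 4 σ bonds, 4 electron-density regions.
C6 has 3 σ bonds, plus one π bond: steric number 3 → sp2.
C7: 3 σ bonds, plus one π bond — 3 electron domains, sp2.

C1 sp2, C2 sp2, C3 sp3, C4 sp3, C5 sp3, C6 sp2, C7 sp2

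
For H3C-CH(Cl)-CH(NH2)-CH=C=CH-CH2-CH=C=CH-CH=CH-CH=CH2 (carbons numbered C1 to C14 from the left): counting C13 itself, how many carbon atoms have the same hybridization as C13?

C13 is sp2 (one π bond).
C1: sp3
C2: sp3
C3: sp3
C4: sp2 ✓
C5: sp
C6: sp2 ✓
C7: sp3
C8: sp2 ✓
C9: sp
C10: sp2 ✓
C11: sp2 ✓
C12: sp2 ✓
C13: sp2 ✓
C14: sp2 ✓
8 carbons are sp2.

8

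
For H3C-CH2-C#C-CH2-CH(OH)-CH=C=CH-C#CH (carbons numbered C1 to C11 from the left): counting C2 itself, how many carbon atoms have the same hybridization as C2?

4

C2 is sp3 (only σ bonds).
C1: sp3 ✓
C2: sp3 ✓
C3: sp
C4: sp
C5: sp3 ✓
C6: sp3 ✓
C7: sp2
C8: sp
C9: sp2
C10: sp
C11: sp
4 carbons are sp3.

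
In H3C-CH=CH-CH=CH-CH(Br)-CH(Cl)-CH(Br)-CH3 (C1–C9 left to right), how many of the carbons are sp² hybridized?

4

C1: sp3
C2: sp2 ✓
C3: sp2 ✓
C4: sp2 ✓
C5: sp2 ✓
C6: sp3
C7: sp3
C8: sp3
C9: sp3
C2, C3, C4, C5 → 4 sp2 carbons.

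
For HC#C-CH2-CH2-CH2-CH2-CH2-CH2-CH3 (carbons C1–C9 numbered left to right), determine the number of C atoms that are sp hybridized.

2

C1: sp ✓
C2: sp ✓
C3: sp3
C4: sp3
C5: sp3
C6: sp3
C7: sp3
C8: sp3
C9: sp3
C1, C2 → 2 sp carbons.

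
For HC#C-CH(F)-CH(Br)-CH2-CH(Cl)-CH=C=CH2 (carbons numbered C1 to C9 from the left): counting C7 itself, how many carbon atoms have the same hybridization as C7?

2

C7 is sp2 (one π bond).
C1: sp
C2: sp
C3: sp3
C4: sp3
C5: sp3
C6: sp3
C7: sp2 ✓
C8: sp
C9: sp2 ✓
2 carbons are sp2.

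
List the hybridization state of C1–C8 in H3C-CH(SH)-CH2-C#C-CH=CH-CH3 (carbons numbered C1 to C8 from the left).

C1 — 4 σ bonds. Steric number 4, so sp3.
C2: 4 σ bonds; 4 regions of electron density → sp3.
C3: 4 σ bonds; 4 regions of electron density → sp3.
C4: 2 σ bonds, plus two π bonds; 2 regions of electron density → sp.
C5: 2 σ bonds, plus two π bonds; 2 regions of electron density → sp.
C6 — 3 σ bonds, plus one π bond. Steric number 3, so sp2.
C7 (3 σ bonds, plus one π bond) has steric number 3: sp2.
C8 has 4 σ bonds: steric number 4 → sp3.

C1 sp3, C2 sp3, C3 sp3, C4 sp, C5 sp, C6 sp2, C7 sp2, C8 sp3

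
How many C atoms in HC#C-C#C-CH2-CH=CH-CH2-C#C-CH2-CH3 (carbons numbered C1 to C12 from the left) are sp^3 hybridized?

C1: sp
C2: sp
C3: sp
C4: sp
C5: sp3 ✓
C6: sp2
C7: sp2
C8: sp3 ✓
C9: sp
C10: sp
C11: sp3 ✓
C12: sp3 ✓
C5, C8, C11, C12 → 4 sp3 carbons.

4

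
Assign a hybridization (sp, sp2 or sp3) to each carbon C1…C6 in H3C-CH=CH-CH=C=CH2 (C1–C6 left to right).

C1 is sp3: 4 σ bonds, 4 electron-density regions.
C2 is sp2: 3 σ bonds, plus one π bond, 3 electron-density regions.
C3: 3 σ bonds, plus one π bond — 3 electron domains, sp2.
C4 has 3 σ bonds, plus one π bond: steric number 3 → sp2.
C5 (2 σ bonds, plus two π bonds) has steric number 2: sp.
C6: 3 σ bonds, plus one π bond; 3 regions of electron density → sp2.

C1 sp3, C2 sp2, C3 sp2, C4 sp2, C5 sp, C6 sp2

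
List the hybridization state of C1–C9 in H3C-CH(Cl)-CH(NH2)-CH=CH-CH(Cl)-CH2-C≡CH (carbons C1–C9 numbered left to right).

C1 sp3, C2 sp3, C3 sp3, C4 sp2, C5 sp2, C6 sp3, C7 sp3, C8 sp, C9 sp

C1: 4 σ bonds — 4 electron domains, sp3.
C2: 4 σ bonds — 4 electron domains, sp3.
C3 carries 4 σ bonds, giving a steric number of 4, so it is sp3.
C4 has 3 σ bonds, plus one π bond: steric number 3 → sp2.
C5 (3 σ bonds, plus one π bond) has steric number 3: sp2.
C6 (4 σ bonds) has steric number 4: sp3.
C7 — 4 σ bonds. Steric number 4, so sp3.
C8 — 2 σ bonds, plus two π bonds. Steric number 2, so sp.
C9 — 2 σ bonds, plus two π bonds. Steric number 2, so sp.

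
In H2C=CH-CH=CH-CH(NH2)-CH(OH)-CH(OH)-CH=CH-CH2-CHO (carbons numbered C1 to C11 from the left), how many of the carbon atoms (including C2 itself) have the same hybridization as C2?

C2 is sp2 (one π bond).
C1: sp2 ✓
C2: sp2 ✓
C3: sp2 ✓
C4: sp2 ✓
C5: sp3
C6: sp3
C7: sp3
C8: sp2 ✓
C9: sp2 ✓
C10: sp3
C11: sp2 ✓
7 carbons are sp2.

7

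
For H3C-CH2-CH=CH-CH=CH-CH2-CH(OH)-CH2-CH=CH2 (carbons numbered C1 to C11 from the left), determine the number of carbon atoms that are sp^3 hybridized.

5

C1: sp3 ✓
C2: sp3 ✓
C3: sp2
C4: sp2
C5: sp2
C6: sp2
C7: sp3 ✓
C8: sp3 ✓
C9: sp3 ✓
C10: sp2
C11: sp2
C1, C2, C7, C8, C9 → 5 sp3 carbons.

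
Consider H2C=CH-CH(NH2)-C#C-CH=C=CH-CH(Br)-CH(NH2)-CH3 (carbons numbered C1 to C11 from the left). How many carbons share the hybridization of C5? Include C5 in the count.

3

C5 is sp (two π bonds).
C1: sp2
C2: sp2
C3: sp3
C4: sp ✓
C5: sp ✓
C6: sp2
C7: sp ✓
C8: sp2
C9: sp3
C10: sp3
C11: sp3
3 carbons are sp.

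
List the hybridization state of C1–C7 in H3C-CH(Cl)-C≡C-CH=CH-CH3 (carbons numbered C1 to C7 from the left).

C1 sp3, C2 sp3, C3 sp, C4 sp, C5 sp2, C6 sp2, C7 sp3

C1 — 4 σ bonds. Steric number 4, so sp3.
C2 has 4 σ bonds: steric number 4 → sp3.
C3 has 2 σ bonds, plus two π bonds: steric number 2 → sp.
C4 — 2 σ bonds, plus two π bonds. Steric number 2, so sp.
C5 carries 3 σ bonds, plus one π bond, giving a steric number of 3, so it is sp2.
C6 has 3 σ bonds, plus one π bond: steric number 3 → sp2.
C7 — 4 σ bonds. Steric number 4, so sp3.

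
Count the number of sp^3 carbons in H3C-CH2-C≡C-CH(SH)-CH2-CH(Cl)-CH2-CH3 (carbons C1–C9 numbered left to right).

C1: sp3 ✓
C2: sp3 ✓
C3: sp
C4: sp
C5: sp3 ✓
C6: sp3 ✓
C7: sp3 ✓
C8: sp3 ✓
C9: sp3 ✓
C1, C2, C5, C6, C7, C8, C9 → 7 sp3 carbons.

7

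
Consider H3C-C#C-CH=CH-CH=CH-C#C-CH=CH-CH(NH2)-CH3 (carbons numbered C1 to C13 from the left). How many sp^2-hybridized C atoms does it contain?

C1: sp3
C2: sp
C3: sp
C4: sp2 ✓
C5: sp2 ✓
C6: sp2 ✓
C7: sp2 ✓
C8: sp
C9: sp
C10: sp2 ✓
C11: sp2 ✓
C12: sp3
C13: sp3
C4, C5, C6, C7, C10, C11 → 6 sp2 carbons.

6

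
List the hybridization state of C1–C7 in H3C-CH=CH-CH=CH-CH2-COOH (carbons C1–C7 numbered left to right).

C1 sp3, C2 sp2, C3 sp2, C4 sp2, C5 sp2, C6 sp3, C7 sp2

C1 has 4 σ bonds: steric number 4 → sp3.
C2 has 3 σ bonds, plus one π bond: steric number 3 → sp2.
C3 — 3 σ bonds, plus one π bond. Steric number 3, so sp2.
C4 has 3 σ bonds, plus one π bond: steric number 3 → sp2.
C5 has 3 σ bonds, plus one π bond: steric number 3 → sp2.
C6 has 4 σ bonds: steric number 4 → sp3.
C7: 3 σ bonds, plus one π bond; 3 regions of electron density → sp2.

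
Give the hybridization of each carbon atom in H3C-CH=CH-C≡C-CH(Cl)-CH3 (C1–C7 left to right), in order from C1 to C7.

C1 (4 σ bonds) has steric number 4: sp3.
C2 carries 3 σ bonds, plus one π bond, giving a steric number of 3, so it is sp2.
C3 (3 σ bonds, plus one π bond) has steric number 3: sp2.
C4 (2 σ bonds, plus two π bonds) has steric number 2: sp.
C5 (2 σ bonds, plus two π bonds) has steric number 2: sp.
C6: 4 σ bonds — 4 electron domains, sp3.
C7 carries 4 σ bonds, giving a steric number of 4, so it is sp3.

C1 sp3, C2 sp2, C3 sp2, C4 sp, C5 sp, C6 sp3, C7 sp3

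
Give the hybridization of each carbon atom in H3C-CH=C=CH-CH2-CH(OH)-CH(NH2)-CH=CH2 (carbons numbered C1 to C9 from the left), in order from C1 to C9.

C1 sp3, C2 sp2, C3 sp, C4 sp2, C5 sp3, C6 sp3, C7 sp3, C8 sp2, C9 sp2

C1: 4 σ bonds — 4 electron domains, sp3.
C2: 3 σ bonds, plus one π bond — 3 electron domains, sp2.
C3 is sp: 2 σ bonds, plus two π bonds, 2 electron-density regions.
C4: 3 σ bonds, plus one π bond — 3 electron domains, sp2.
C5 is sp3: 4 σ bonds, 4 electron-density regions.
C6: 4 σ bonds; 4 regions of electron density → sp3.
C7 carries 4 σ bonds, giving a steric number of 4, so it is sp3.
C8 (3 σ bonds, plus one π bond) has steric number 3: sp2.
C9 is sp2: 3 σ bonds, plus one π bond, 3 electron-density regions.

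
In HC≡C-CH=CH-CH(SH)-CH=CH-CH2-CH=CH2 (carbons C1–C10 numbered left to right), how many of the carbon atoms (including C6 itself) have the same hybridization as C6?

C6 is sp2 (one π bond).
C1: sp
C2: sp
C3: sp2 ✓
C4: sp2 ✓
C5: sp3
C6: sp2 ✓
C7: sp2 ✓
C8: sp3
C9: sp2 ✓
C10: sp2 ✓
6 carbons are sp2.

6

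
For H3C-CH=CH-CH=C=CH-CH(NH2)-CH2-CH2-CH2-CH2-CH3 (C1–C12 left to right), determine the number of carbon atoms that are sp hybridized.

C1: sp3
C2: sp2
C3: sp2
C4: sp2
C5: sp ✓
C6: sp2
C7: sp3
C8: sp3
C9: sp3
C10: sp3
C11: sp3
C12: sp3
C5 → 1 sp carbon.

1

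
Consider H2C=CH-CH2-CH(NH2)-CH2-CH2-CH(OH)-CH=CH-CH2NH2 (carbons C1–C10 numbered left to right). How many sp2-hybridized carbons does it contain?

4

C1: sp2 ✓
C2: sp2 ✓
C3: sp3
C4: sp3
C5: sp3
C6: sp3
C7: sp3
C8: sp2 ✓
C9: sp2 ✓
C10: sp3
C1, C2, C8, C9 → 4 sp2 carbons.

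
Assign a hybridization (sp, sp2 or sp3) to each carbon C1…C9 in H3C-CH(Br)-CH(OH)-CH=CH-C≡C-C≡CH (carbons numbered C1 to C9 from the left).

C1 sp3, C2 sp3, C3 sp3, C4 sp2, C5 sp2, C6 sp, C7 sp, C8 sp, C9 sp

C1: 4 σ bonds — 4 electron domains, sp3.
C2: 4 σ bonds — 4 electron domains, sp3.
C3 — 4 σ bonds. Steric number 4, so sp3.
C4 has 3 σ bonds, plus one π bond: steric number 3 → sp2.
C5 is sp2: 3 σ bonds, plus one π bond, 3 electron-density regions.
C6 — 2 σ bonds, plus two π bonds. Steric number 2, so sp.
C7 carries 2 σ bonds, plus two π bonds, giving a steric number of 2, so it is sp.
C8 carries 2 σ bonds, plus two π bonds, giving a steric number of 2, so it is sp.
C9 — 2 σ bonds, plus two π bonds. Steric number 2, so sp.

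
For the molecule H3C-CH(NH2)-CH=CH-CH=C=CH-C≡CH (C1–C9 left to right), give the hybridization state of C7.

sp2

C7 is sp2: 3 σ bonds, plus one π bond, 3 electron-density regions.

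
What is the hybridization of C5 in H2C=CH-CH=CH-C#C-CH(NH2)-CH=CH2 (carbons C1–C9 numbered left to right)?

sp

C5 — 2 σ bonds, plus two π bonds. Steric number 2, so sp.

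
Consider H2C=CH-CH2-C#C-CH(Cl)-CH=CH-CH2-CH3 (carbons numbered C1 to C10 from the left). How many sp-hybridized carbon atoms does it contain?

C1: sp2
C2: sp2
C3: sp3
C4: sp ✓
C5: sp ✓
C6: sp3
C7: sp2
C8: sp2
C9: sp3
C10: sp3
C4, C5 → 2 sp carbons.

2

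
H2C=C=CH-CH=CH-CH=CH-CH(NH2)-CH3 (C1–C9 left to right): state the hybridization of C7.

C7: 3 σ bonds, plus one π bond; 3 regions of electron density → sp2.

sp^2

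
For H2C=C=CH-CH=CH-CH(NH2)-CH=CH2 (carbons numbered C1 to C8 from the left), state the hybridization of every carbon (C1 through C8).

C1 (3 σ bonds, plus one π bond) has steric number 3: sp2.
C2: 2 σ bonds, plus two π bonds; 2 regions of electron density → sp.
C3 (3 σ bonds, plus one π bond) has steric number 3: sp2.
C4 carries 3 σ bonds, plus one π bond, giving a steric number of 3, so it is sp2.
C5 carries 3 σ bonds, plus one π bond, giving a steric number of 3, so it is sp2.
C6 (4 σ bonds) has steric number 4: sp3.
C7 has 3 σ bonds, plus one π bond: steric number 3 → sp2.
C8 (3 σ bonds, plus one π bond) has steric number 3: sp2.

C1 sp2, C2 sp, C3 sp2, C4 sp2, C5 sp2, C6 sp3, C7 sp2, C8 sp2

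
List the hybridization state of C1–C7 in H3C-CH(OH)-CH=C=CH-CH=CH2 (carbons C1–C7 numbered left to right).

C1 sp3, C2 sp3, C3 sp2, C4 sp, C5 sp2, C6 sp2, C7 sp2

C1 — 4 σ bonds. Steric number 4, so sp3.
C2 carries 4 σ bonds, giving a steric number of 4, so it is sp3.
C3: 3 σ bonds, plus one π bond; 3 regions of electron density → sp2.
C4 has 2 σ bonds, plus two π bonds: steric number 2 → sp.
C5 — 3 σ bonds, plus one π bond. Steric number 3, so sp2.
C6 — 3 σ bonds, plus one π bond. Steric number 3, so sp2.
C7 has 3 σ bonds, plus one π bond: steric number 3 → sp2.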